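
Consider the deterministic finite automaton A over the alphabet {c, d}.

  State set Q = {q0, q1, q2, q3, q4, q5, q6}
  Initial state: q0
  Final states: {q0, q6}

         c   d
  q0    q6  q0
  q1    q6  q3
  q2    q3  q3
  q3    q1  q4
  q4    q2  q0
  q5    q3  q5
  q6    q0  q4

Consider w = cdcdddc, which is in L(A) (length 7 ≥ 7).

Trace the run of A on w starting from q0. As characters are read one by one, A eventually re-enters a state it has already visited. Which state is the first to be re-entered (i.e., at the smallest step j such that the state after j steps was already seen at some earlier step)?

State sequence: q0 -c-> q6 -d-> q4 -c-> q2 -d-> q3 -d-> q4 -d-> q0 -c-> q6
First repeat at step 5: q4 was already visited.

The earliest repeat is at step j = 5: A is in q4, which it already visited at step i = 2.
With |Q| = 7, pigeonhole forces a state repeat no later than step 7; the substring read between the first and second visits to that state can be pumped.

q4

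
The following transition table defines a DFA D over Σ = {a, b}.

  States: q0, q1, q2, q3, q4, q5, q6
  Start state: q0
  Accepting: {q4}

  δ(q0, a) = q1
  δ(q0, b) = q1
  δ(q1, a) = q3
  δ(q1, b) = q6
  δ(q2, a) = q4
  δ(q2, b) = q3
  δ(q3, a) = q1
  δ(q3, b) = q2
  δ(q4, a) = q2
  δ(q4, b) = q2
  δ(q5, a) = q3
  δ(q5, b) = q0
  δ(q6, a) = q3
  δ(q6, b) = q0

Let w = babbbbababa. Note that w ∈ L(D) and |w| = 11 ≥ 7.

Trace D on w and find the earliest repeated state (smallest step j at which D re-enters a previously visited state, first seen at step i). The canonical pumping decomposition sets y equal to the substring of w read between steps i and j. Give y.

bb

Run of D on w = b a b b b b a b a b a:
  step 0: q0  (start)
  step 1: q1  (read b: q0→q1)
  step 2: q3  (read a: q1→q3)
  step 3: q2  (read b: q3→q2)
  step 4: q3  (read b: q2→q3)   ← first repeat (q3 seen earlier)
  step 5: q2  (read b: q3→q2)
  step 6: q3  (read b: q2→q3)
  step 7: q1  (read a: q3→q1)
  step 8: q6  (read b: q1→q6)
  step 9: q3  (read a: q6→q3)
  step 10: q2  (read b: q3→q2)
  step 11: q4  (read a: q2→q4)

So i = 2, j = 4, giving x = w[0:2] = ba, y = w[2:4] = bb, z = w[4:11] = bbababa.
Check: |xy| = 4 ≤ 7 and |y| = 2 ≥ 1. Reading y takes D from q3 back to q3, so every xyⁱz is accepted.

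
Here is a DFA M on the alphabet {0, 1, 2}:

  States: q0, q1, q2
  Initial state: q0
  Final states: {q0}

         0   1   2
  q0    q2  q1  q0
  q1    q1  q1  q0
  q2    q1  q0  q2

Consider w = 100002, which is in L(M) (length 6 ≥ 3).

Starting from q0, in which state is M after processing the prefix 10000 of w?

State sequence: q0 -1-> q1 -0-> q1 -0-> q1 -0-> q1 -0-> q1

After reading 5 characters, M is in state q1.

q1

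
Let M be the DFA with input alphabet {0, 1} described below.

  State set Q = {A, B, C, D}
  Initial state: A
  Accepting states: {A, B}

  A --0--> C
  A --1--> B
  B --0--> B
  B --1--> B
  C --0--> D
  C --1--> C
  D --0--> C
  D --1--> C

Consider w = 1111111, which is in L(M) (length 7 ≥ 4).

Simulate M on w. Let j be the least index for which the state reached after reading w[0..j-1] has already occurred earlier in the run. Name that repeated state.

B

Run of M on w = 1 1 1 1 1 1 1:
  step 0: A  (start)
  step 1: B  (read 1: A→B)
  step 2: B  (read 1: B→B)   ← first repeat (B seen earlier)
  step 3: B  (read 1: B→B)
  step 4: B  (read 1: B→B)
  step 5: B  (read 1: B→B)
  step 6: B  (read 1: B→B)
  step 7: B  (read 1: B→B)

The earliest repeat is at step j = 2: M is in B, which it already visited at step i = 1.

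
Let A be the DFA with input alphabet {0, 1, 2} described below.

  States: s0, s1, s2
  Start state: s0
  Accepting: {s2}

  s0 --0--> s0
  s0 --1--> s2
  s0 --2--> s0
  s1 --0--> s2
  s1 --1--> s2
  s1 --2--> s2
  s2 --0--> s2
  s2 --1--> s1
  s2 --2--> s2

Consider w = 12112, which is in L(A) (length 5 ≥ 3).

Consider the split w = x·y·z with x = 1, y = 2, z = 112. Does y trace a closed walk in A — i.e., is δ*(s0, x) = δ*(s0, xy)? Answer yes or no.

yes

State sequence: s0 -1-> s2 -2-> s2

After x (step 1): s2. After xy (step 2): s2.
They match, so y = 2 drives A around a cycle from s2 back to itself; pumping y any number of times keeps A in s2 before reading z, and xyⁱz ∈ L(A) for every i ≥ 0.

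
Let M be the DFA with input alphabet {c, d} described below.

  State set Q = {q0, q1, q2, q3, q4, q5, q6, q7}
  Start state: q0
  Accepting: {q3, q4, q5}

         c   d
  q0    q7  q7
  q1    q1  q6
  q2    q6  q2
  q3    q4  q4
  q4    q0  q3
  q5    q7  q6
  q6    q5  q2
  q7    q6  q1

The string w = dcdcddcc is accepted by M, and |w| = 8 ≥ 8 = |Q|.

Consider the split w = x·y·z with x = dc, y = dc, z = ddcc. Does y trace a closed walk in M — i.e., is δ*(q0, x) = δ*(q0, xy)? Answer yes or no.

yes

State sequence: q0 -d-> q7 -c-> q6 -d-> q2 -c-> q6

After x (step 2): q6. After xy (step 4): q6.
They match, so y = dc drives M around a cycle from q6 back to itself; pumping y any number of times keeps M in q6 before reading z, and xyⁱz ∈ L(M) for every i ≥ 0.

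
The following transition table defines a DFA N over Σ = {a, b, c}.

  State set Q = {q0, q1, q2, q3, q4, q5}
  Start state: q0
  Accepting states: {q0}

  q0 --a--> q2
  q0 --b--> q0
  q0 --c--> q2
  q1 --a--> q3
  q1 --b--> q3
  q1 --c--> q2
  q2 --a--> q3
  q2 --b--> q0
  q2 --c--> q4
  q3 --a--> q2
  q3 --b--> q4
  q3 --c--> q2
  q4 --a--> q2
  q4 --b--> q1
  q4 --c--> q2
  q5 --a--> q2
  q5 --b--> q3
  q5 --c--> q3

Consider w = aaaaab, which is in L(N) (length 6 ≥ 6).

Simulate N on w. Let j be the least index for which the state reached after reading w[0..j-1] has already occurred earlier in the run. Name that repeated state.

Run of N on w = a a a a a b:
  step 0: q0  (start)
  step 1: q2  (read a: q0→q2)
  step 2: q3  (read a: q2→q3)
  step 3: q2  (read a: q3→q2)   ← first repeat (q2 seen earlier)
  step 4: q3  (read a: q2→q3)
  step 5: q2  (read a: q3→q2)
  step 6: q0  (read b: q2→q0)

The earliest repeat is at step j = 3: N is in q2, which it already visited at step i = 1.
Pumping length from the standard proof: p = 6 (the number of states). The repeated state found above gives |xy| = j ≤ 6 and |y| = j − i ≥ 1.

q2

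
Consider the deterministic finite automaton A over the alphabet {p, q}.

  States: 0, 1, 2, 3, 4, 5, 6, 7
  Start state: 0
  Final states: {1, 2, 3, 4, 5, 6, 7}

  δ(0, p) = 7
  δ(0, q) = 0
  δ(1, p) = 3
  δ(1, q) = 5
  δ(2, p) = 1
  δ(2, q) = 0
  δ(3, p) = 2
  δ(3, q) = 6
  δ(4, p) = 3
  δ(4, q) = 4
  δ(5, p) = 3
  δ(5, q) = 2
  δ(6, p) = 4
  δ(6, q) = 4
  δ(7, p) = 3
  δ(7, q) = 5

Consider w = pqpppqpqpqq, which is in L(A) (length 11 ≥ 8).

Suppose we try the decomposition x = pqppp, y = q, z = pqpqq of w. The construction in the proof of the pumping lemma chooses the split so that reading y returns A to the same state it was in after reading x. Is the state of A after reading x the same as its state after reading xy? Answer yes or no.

State sequence: 0 -p-> 7 -q-> 5 -p-> 3 -p-> 2 -p-> 1 -q-> 5

After x (step 5): 1. After xy (step 6): 5.
They differ (1 ≠ 5), so y is not a cycle from the state after x; this split is not the one the pumping-lemma construction produces, and pumping y need not keep the string in L(A).

no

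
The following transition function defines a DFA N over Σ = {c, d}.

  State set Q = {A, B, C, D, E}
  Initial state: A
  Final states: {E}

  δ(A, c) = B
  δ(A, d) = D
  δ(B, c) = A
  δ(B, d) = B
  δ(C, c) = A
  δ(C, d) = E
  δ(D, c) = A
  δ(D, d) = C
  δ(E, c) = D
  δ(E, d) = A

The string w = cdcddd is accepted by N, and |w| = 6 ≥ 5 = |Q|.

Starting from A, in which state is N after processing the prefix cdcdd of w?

State sequence: A -c-> B -d-> B -c-> A -d-> D -d-> C

After reading 5 characters, N is in state C.
(This kind of state-tracing is the core of the pumping-lemma construction: with 5 states, pigeonhole forces a repeat within the first 5 steps.)

C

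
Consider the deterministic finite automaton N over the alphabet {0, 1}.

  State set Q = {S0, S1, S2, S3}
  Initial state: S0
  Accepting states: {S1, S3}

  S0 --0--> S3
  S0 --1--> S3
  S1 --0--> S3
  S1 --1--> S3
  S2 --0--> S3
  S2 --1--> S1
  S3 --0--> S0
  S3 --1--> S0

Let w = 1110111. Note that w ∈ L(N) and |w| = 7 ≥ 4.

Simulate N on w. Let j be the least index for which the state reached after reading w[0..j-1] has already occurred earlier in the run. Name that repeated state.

State sequence: S0 -1-> S3 -1-> S0 -1-> S3 -0-> S0 -1-> S3 -1-> S0 -1-> S3
First repeat at step 2: S0 was already visited.

The earliest repeat is at step j = 2: N is in S0, which it already visited at step i = 0.
The DFA has 4 states, so the proof of the pumping lemma guarantees a repeated state among the first 4+1 visited; the segment between the two visits is the pumpable y.

S0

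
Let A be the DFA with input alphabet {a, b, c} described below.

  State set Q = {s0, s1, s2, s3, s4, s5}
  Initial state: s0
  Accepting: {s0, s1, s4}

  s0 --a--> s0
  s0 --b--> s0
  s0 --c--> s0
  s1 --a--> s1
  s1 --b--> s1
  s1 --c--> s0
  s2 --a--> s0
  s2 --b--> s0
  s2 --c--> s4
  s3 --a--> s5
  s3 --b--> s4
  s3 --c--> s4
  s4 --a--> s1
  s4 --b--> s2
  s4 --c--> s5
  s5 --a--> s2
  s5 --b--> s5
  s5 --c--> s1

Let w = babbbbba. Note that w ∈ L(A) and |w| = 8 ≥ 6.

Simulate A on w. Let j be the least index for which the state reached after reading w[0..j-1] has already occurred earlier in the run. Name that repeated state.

s0

State sequence: s0 -b-> s0 -a-> s0 -b-> s0 -b-> s0 -b-> s0 -b-> s0 -b-> s0 -a-> s0
First repeat at step 1: s0 was already visited.

The earliest repeat is at step j = 1: A is in s0, which it already visited at step i = 0.
With |Q| = 6, pigeonhole forces a state repeat no later than step 6; the substring read between the first and second visits to that state can be pumped.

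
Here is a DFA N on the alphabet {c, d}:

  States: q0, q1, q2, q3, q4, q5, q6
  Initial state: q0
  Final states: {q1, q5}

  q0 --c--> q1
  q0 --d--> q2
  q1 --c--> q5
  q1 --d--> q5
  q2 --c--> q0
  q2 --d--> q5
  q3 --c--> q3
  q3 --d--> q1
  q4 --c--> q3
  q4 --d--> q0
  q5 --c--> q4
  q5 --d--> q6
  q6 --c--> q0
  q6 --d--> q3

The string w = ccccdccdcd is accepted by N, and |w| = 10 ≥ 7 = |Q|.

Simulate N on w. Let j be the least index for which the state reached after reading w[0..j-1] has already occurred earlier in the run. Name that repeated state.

State sequence: q0 -c-> q1 -c-> q5 -c-> q4 -c-> q3 -d-> q1 -c-> q5 -c-> q4 -d-> q0 -c-> q1 -d-> q5
First repeat at step 5: q1 was already visited.

The earliest repeat is at step j = 5: N is in q1, which it already visited at step i = 1.

q1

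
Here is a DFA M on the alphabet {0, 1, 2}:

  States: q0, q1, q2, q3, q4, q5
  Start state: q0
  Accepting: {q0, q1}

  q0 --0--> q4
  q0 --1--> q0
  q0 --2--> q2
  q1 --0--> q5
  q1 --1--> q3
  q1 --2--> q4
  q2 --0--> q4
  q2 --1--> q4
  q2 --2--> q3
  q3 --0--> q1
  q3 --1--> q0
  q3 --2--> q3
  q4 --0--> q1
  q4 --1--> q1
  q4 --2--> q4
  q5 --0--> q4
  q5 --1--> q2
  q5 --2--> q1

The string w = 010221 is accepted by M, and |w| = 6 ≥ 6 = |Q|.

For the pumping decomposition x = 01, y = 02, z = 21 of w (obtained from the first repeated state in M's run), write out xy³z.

xy^3z = 01·02·02·02·21 = 0102020221.
Reading y = 02 takes M from q1 back to q1, so after x·y·y·y the machine is still in q1, and z then leads to the accepting state q1. Hence 0102020221 ∈ L(M).

0102020221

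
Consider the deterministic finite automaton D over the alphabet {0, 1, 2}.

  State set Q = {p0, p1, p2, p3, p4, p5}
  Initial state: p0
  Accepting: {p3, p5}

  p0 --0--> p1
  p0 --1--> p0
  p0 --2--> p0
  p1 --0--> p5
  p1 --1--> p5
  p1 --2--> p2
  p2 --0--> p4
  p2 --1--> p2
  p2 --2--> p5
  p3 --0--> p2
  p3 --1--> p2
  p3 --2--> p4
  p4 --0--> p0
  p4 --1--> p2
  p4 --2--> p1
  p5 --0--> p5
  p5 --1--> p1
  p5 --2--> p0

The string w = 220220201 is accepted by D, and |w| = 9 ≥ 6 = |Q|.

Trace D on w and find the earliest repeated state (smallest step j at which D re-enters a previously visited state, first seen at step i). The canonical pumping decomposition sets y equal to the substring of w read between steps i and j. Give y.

2

State sequence: p0 -2-> p0 -2-> p0 -0-> p1 -2-> p2 -2-> p5 -0-> p5 -2-> p0 -0-> p1 -1-> p5
First repeat at step 1: p0 was already visited.

So i = 0, j = 1, giving x = w[0:0] = ε, y = w[0:1] = 2, z = w[1:9] = 20220201.
Check: |xy| = 1 ≤ 6 and |y| = 1 ≥ 1. Reading y takes D from p0 back to p0, so every xyⁱz is accepted.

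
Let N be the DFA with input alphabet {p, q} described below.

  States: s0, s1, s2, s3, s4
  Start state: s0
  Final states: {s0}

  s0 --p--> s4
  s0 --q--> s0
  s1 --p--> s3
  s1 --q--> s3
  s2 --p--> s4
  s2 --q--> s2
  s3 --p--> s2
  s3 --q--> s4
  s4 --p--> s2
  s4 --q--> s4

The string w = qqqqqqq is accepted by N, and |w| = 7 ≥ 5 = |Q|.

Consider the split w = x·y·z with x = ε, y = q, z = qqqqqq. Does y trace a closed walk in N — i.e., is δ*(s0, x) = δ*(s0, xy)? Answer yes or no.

State sequence: s0 -q-> s0

After x (step 0): s0. After xy (step 1): s0.
They match, so y = q drives N around a cycle from s0 back to itself; pumping y any number of times keeps N in s0 before reading z, and xyⁱz ∈ L(N) for every i ≥ 0.

yes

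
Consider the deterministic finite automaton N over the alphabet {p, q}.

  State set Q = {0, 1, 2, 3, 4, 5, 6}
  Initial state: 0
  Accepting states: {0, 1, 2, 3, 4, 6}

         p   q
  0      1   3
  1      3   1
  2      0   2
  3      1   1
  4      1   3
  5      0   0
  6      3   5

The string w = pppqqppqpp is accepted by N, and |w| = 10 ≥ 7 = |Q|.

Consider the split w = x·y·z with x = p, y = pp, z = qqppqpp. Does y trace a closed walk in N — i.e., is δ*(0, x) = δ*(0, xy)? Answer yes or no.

State sequence: 0 -p-> 1 -p-> 3 -p-> 1

After x (step 1): 1. After xy (step 3): 1.
They match, so y = pp drives N around a cycle from 1 back to itself; pumping y any number of times keeps N in 1 before reading z, and xyⁱz ∈ L(N) for every i ≥ 0.

yes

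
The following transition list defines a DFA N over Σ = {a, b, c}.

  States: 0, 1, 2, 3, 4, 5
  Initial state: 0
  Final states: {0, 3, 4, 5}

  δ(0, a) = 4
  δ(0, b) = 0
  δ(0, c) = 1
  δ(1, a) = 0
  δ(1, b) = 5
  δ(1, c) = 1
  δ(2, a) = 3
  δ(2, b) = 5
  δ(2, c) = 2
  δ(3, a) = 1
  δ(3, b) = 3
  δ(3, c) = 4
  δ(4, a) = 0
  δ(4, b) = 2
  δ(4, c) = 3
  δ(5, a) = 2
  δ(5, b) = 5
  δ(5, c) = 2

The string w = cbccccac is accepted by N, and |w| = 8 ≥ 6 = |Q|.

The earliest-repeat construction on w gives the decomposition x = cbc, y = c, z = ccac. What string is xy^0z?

xy⁰z = xz = cbc·ccac = cbcccac.
Reading y = c takes N from 2 back to 2, so after x the machine is still in 2, and z then leads to the accepting state 4. Hence cbcccac ∈ L(N).

cbcccac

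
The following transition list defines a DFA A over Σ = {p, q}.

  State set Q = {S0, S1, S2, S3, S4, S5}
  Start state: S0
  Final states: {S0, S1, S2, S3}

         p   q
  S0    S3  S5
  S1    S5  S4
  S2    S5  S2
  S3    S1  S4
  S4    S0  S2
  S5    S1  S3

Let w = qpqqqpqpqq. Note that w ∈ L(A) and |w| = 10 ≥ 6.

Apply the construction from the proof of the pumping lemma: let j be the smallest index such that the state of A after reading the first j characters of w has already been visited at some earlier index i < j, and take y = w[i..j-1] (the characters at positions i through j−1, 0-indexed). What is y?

q

Run of A on w = q p q q q p q p q q:
  step 0: S0  (start)
  step 1: S5  (read q: S0→S5)
  step 2: S1  (read p: S5→S1)
  step 3: S4  (read q: S1→S4)
  step 4: S2  (read q: S4→S2)
  step 5: S2  (read q: S2→S2)   ← first repeat (S2 seen earlier)
  step 6: S5  (read p: S2→S5)
  step 7: S3  (read q: S5→S3)
  step 8: S1  (read p: S3→S1)
  step 9: S4  (read q: S1→S4)
  step 10: S2  (read q: S4→S2)

So i = 4, j = 5, giving x = w[0:4] = qpqq, y = w[4:5] = q, z = w[5:10] = pqpqq.
Check: |xy| = 5 ≤ 6 and |y| = 1 ≥ 1. Reading y takes A from S2 back to S2, so every xyⁱz is accepted.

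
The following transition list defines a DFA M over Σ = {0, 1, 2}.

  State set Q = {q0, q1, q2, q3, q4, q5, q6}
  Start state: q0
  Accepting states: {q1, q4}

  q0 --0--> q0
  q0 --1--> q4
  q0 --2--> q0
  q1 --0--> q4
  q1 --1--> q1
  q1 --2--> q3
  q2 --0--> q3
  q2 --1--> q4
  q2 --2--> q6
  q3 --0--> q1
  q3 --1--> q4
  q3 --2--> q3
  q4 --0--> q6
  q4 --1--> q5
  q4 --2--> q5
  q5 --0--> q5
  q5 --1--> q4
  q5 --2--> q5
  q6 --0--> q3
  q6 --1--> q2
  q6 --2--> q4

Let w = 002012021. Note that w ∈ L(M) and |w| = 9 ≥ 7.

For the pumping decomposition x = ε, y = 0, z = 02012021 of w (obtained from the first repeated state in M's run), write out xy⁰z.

xy⁰z = xz = ε·02012021 = 02012021.
Reading y = 0 takes M from q0 back to q0, so after x the machine is still in q0, and z then leads to the accepting state q4. Hence 02012021 ∈ L(M).

02012021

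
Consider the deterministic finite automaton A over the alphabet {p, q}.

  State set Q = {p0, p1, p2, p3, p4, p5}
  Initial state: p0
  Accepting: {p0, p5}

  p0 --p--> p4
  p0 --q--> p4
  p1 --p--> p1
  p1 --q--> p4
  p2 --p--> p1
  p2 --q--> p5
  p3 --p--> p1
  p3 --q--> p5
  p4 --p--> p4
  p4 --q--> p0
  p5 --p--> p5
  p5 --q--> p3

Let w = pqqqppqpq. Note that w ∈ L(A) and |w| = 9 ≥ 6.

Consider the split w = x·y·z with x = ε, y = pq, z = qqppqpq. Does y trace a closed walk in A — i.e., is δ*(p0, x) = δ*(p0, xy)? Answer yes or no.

Run of A on the first 2 characters of w = p q:
  step 0: p0  (start)
  step 1: p4  (read p: p0→p4)
  step 2: p0  (read q: p4→p0)

After x (step 0): p0. After xy (step 2): p0.
They match, so y = pq drives A around a cycle from p0 back to itself; pumping y any number of times keeps A in p0 before reading z, and xyⁱz ∈ L(A) for every i ≥ 0.

yes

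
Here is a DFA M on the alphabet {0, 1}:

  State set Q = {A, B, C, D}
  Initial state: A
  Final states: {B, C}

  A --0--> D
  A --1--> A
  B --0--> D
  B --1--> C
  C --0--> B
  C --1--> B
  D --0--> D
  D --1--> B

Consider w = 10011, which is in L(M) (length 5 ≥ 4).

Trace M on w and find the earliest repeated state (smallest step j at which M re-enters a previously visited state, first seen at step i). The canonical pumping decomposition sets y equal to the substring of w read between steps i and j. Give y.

State sequence: A -1-> A -0-> D -0-> D -1-> B -1-> C
First repeat at step 1: A was already visited.

So i = 0, j = 1, giving x = w[0:0] = ε, y = w[0:1] = 1, z = w[1:5] = 0011.
Check: |xy| = 1 ≤ 4 and |y| = 1 ≥ 1. Reading y takes M from A back to A, so every xyⁱz is accepted.
Since M has 4 states, any run of length ≥ 4 visits 4+1 states, so by pigeonhole some state repeats within the first 4 steps — that repeat gives the pumpable loop.

1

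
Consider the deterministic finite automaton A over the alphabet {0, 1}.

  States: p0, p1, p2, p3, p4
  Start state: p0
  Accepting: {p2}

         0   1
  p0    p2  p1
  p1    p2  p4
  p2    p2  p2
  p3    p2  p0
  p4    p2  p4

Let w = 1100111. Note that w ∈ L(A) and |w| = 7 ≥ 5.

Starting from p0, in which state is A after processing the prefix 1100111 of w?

State sequence: p0 -1-> p1 -1-> p4 -0-> p2 -0-> p2 -1-> p2 -1-> p2 -1-> p2

After reading 7 characters, A is in state p2.
(This kind of state-tracing is the core of the pumping-lemma construction: with 5 states, pigeonhole forces a repeat within the first 5 steps.)

p2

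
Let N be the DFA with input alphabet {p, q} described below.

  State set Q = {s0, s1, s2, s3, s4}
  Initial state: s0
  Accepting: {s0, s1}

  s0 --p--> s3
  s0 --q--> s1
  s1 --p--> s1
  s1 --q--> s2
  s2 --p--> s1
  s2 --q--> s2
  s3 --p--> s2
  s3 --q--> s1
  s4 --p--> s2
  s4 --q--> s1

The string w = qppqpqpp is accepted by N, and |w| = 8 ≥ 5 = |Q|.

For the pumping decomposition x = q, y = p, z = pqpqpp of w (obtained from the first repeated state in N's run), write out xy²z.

xy^2z = q·p·p·pqpqpp = qpppqpqpp.
Reading y = p takes N from s1 back to s1, so after x·y·y the machine is still in s1, and z then leads to the accepting state s1. Hence qpppqpqpp ∈ L(N).

qpppqpqpp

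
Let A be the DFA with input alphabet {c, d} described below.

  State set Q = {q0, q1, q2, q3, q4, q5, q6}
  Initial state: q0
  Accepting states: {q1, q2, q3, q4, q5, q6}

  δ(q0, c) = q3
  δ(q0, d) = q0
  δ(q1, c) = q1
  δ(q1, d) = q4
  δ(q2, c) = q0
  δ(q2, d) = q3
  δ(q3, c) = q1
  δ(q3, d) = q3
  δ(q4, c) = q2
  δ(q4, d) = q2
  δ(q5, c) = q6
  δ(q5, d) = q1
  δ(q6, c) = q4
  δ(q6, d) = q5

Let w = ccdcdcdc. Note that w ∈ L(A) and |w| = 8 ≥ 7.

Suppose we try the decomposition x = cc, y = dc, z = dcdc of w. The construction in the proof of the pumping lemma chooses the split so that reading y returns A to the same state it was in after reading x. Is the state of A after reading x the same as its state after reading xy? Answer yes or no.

Run of A on the first 4 characters of w = c c d c:
  step 0: q0  (start)
  step 1: q3  (read c: q0→q3)
  step 2: q1  (read c: q3→q1)
  step 3: q4  (read d: q1→q4)
  step 4: q2  (read c: q4→q2)

After x (step 2): q1. After xy (step 4): q2.
They differ (q1 ≠ q2), so y is not a cycle from the state after x; this split is not the one the pumping-lemma construction produces, and pumping y need not keep the string in L(A).

no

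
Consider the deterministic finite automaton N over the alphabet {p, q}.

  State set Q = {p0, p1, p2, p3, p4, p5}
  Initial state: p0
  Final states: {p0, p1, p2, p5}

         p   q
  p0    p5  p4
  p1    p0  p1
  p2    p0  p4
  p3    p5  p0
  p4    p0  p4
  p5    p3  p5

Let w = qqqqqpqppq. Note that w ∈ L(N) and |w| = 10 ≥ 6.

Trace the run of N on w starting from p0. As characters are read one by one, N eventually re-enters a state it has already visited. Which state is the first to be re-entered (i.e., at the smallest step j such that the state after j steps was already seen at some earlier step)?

State sequence: p0 -q-> p4 -q-> p4 -q-> p4 -q-> p4 -q-> p4 -p-> p0 -q-> p4 -p-> p0 -p-> p5 -q-> p5
First repeat at step 2: p4 was already visited.

The earliest repeat is at step j = 2: N is in p4, which it already visited at step i = 1.
Pumping length from the standard proof: p = 6 (the number of states). The repeated state found above gives |xy| = j ≤ 6 and |y| = j − i ≥ 1.

p4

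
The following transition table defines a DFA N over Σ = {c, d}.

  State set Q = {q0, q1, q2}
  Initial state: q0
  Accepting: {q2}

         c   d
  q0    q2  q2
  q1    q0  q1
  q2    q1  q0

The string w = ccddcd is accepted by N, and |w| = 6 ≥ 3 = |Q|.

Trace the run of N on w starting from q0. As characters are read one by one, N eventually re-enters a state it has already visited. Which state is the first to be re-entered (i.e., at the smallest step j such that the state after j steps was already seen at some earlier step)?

q1

Run of N on w = c c d d c d:
  step 0: q0  (start)
  step 1: q2  (read c: q0→q2)
  step 2: q1  (read c: q2→q1)
  step 3: q1  (read d: q1→q1)   ← first repeat (q1 seen earlier)
  step 4: q1  (read d: q1→q1)
  step 5: q0  (read c: q1→q0)
  step 6: q2  (read d: q0→q2)

The earliest repeat is at step j = 3: N is in q1, which it already visited at step i = 2.
The DFA has 3 states, so the proof of the pumping lemma guarantees a repeated state among the first 3+1 visited; the segment between the two visits is the pumpable y.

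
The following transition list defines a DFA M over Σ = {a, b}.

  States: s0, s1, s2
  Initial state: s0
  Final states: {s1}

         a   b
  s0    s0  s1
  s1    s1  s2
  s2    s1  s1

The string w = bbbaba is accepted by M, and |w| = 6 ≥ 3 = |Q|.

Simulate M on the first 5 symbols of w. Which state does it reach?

Run of M on the first 5 characters of w = b b b a b:
  step 0: s0  (start)
  step 1: s1  (read b: s0→s1)
  step 2: s2  (read b: s1→s2)
  step 3: s1  (read b: s2→s1)
  step 4: s1  (read a: s1→s1)
  step 5: s2  (read b: s1→s2)

After reading 5 characters, M is in state s2.
(This kind of state-tracing is the core of the pumping-lemma construction: with 3 states, pigeonhole forces a repeat within the first 3 steps.)

s2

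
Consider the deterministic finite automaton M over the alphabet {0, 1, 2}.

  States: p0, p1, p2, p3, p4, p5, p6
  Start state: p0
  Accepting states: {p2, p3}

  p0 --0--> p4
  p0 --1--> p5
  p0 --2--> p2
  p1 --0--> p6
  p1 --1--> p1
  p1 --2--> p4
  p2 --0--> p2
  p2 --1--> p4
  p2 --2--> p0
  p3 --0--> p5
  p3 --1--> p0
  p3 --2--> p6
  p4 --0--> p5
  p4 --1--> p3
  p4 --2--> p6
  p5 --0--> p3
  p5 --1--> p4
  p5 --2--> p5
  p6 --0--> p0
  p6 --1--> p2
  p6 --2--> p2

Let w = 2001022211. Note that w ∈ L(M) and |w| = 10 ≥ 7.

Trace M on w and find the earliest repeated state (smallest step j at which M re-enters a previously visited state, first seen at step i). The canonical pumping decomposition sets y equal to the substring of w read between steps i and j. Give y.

0

State sequence: p0 -2-> p2 -0-> p2 -0-> p2 -1-> p4 -0-> p5 -2-> p5 -2-> p5 -2-> p5 -1-> p4 -1-> p3
First repeat at step 2: p2 was already visited.

So i = 1, j = 2, giving x = w[0:1] = 2, y = w[1:2] = 0, z = w[2:10] = 01022211.
Check: |xy| = 2 ≤ 7 and |y| = 1 ≥ 1. Reading y takes M from p2 back to p2, so every xyⁱz is accepted.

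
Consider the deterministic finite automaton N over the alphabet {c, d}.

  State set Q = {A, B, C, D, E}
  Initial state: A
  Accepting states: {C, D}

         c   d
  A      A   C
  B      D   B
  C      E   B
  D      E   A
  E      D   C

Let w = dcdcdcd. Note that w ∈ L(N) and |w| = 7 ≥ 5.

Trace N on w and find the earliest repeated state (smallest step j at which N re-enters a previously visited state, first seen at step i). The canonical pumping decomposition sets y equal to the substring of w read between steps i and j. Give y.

cd

Run of N on w = d c d c d c d:
  step 0: A  (start)
  step 1: C  (read d: A→C)
  step 2: E  (read c: C→E)
  step 3: C  (read d: E→C)   ← first repeat (C seen earlier)
  step 4: E  (read c: C→E)
  step 5: C  (read d: E→C)
  step 6: E  (read c: C→E)
  step 7: C  (read d: E→C)

So i = 1, j = 3, giving x = w[0:1] = d, y = w[1:3] = cd, z = w[3:7] = cdcd.
Check: |xy| = 3 ≤ 5 and |y| = 2 ≥ 1. Reading y takes N from C back to C, so every xyⁱz is accepted.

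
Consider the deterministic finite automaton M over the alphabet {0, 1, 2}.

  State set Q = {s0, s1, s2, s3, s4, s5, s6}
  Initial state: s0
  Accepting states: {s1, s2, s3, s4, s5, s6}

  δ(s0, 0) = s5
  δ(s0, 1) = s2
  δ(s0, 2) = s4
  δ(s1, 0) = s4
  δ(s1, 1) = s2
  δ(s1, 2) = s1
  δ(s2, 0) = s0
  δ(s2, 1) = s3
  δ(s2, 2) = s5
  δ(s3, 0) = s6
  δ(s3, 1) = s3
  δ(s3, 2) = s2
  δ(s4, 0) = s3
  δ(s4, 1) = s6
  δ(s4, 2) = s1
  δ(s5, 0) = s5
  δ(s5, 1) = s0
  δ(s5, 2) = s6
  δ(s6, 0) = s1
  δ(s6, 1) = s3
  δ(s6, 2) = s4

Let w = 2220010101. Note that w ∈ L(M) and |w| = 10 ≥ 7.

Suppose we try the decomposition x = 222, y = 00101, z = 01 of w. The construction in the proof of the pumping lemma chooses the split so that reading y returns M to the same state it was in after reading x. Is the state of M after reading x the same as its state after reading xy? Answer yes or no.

State sequence: s0 -2-> s4 -2-> s1 -2-> s1 -0-> s4 -0-> s3 -1-> s3 -0-> s6 -1-> s3

After x (step 3): s1. After xy (step 8): s3.
They differ (s1 ≠ s3), so y is not a cycle from the state after x; this split is not the one the pumping-lemma construction produces, and pumping y need not keep the string in L(M).

no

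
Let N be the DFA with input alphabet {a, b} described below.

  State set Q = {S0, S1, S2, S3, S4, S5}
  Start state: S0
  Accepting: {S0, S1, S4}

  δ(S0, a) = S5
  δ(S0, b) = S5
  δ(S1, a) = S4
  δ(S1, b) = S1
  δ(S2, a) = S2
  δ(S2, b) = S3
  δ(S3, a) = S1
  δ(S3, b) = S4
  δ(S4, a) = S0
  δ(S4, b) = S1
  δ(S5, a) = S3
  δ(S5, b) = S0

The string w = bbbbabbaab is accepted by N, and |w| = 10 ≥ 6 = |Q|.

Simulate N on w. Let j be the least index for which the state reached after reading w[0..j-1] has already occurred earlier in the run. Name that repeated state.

State sequence: S0 -b-> S5 -b-> S0 -b-> S5 -b-> S0 -a-> S5 -b-> S0 -b-> S5 -a-> S3 -a-> S1 -b-> S1
First repeat at step 2: S0 was already visited.

The earliest repeat is at step j = 2: N is in S0, which it already visited at step i = 0.

S0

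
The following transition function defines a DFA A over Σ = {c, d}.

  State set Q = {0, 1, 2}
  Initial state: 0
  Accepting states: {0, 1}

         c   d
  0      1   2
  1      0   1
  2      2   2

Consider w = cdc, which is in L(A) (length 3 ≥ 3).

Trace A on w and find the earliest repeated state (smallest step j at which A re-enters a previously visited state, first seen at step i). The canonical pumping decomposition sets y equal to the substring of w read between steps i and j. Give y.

Run of A on w = c d c:
  step 0: 0  (start)
  step 1: 1  (read c: 0→1)
  step 2: 1  (read d: 1→1)   ← first repeat (1 seen earlier)
  step 3: 0  (read c: 1→0)

So i = 1, j = 2, giving x = w[0:1] = c, y = w[1:2] = d, z = w[2:3] = c.
Check: |xy| = 2 ≤ 3 and |y| = 1 ≥ 1. Reading y takes A from 1 back to 1, so every xyⁱz is accepted.

d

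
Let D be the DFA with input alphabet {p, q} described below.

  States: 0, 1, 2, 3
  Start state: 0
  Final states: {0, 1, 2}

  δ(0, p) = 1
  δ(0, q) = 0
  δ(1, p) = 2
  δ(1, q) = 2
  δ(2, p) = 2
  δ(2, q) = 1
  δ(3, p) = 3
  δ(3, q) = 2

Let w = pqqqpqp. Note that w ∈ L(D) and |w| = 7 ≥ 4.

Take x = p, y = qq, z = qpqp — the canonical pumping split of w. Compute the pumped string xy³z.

xy^3z = p·qq·qq·qq·qpqp = pqqqqqqqpqp.
Reading y = qq takes D from 1 back to 1, so after x·y·y·y the machine is still in 1, and z then leads to the accepting state 2. Hence pqqqqqqqpqp ∈ L(D).

pqqqqqqqpqp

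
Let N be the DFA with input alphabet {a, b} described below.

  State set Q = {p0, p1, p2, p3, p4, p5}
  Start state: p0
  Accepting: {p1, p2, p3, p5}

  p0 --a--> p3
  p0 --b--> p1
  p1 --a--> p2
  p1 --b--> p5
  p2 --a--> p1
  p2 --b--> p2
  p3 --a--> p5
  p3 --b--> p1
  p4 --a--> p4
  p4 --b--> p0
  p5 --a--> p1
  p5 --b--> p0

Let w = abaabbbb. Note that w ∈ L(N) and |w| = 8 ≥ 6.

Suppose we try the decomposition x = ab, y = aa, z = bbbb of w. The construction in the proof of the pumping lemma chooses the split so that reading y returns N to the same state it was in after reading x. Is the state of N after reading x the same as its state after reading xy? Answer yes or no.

yes

Run of N on the first 4 characters of w = a b a a:
  step 0: p0  (start)
  step 1: p3  (read a: p0→p3)
  step 2: p1  (read b: p3→p1)
  step 3: p2  (read a: p1→p2)
  step 4: p1  (read a: p2→p1)

After x (step 2): p1. After xy (step 4): p1.
They match, so y = aa drives N around a cycle from p1 back to itself; pumping y any number of times keeps N in p1 before reading z, and xyⁱz ∈ L(N) for every i ≥ 0.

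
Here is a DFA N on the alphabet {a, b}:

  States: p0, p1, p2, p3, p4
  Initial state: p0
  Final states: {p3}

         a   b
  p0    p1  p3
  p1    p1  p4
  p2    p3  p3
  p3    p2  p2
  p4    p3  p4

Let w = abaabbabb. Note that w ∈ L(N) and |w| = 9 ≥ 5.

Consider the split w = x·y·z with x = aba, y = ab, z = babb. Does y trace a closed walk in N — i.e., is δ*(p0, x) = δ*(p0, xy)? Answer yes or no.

yes

Run of N on the first 5 characters of w = a b a a b:
  step 0: p0  (start)
  step 1: p1  (read a: p0→p1)
  step 2: p4  (read b: p1→p4)
  step 3: p3  (read a: p4→p3)
  step 4: p2  (read a: p3→p2)
  step 5: p3  (read b: p2→p3)

After x (step 3): p3. After xy (step 5): p3.
They match, so y = ab drives N around a cycle from p3 back to itself; pumping y any number of times keeps N in p3 before reading z, and xyⁱz ∈ L(N) for every i ≥ 0.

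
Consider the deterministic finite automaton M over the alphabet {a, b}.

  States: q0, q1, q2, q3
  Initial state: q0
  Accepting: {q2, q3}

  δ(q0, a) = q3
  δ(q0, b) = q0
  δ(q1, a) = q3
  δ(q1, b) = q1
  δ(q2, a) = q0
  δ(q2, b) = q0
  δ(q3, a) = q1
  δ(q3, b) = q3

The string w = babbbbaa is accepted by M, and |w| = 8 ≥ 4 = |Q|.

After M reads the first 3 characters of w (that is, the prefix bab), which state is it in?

Run of M on the first 3 characters of w = b a b:
  step 0: q0  (start)
  step 1: q0  (read b: q0→q0)
  step 2: q3  (read a: q0→q3)
  step 3: q3  (read b: q3→q3)

After reading 3 characters, M is in state q3.
(This kind of state-tracing is the core of the pumping-lemma construction: with 4 states, pigeonhole forces a repeat within the first 4 steps.)

q3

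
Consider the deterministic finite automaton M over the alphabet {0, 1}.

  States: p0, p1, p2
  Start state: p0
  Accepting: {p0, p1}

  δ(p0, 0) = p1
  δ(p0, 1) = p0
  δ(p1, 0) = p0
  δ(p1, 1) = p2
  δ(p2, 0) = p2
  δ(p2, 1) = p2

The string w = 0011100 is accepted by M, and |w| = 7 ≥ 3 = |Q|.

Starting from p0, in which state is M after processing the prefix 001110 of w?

p1

Run of M on the first 6 characters of w = 0 0 1 1 1 0:
  step 0: p0  (start)
  step 1: p1  (read 0: p0→p1)
  step 2: p0  (read 0: p1→p0)
  step 3: p0  (read 1: p0→p0)
  step 4: p0  (read 1: p0→p0)
  step 5: p0  (read 1: p0→p0)
  step 6: p1  (read 0: p0→p1)

After reading 6 characters, M is in state p1.
(This kind of state-tracing is the core of the pumping-lemma construction: with 3 states, pigeonhole forces a repeat within the first 3 steps.)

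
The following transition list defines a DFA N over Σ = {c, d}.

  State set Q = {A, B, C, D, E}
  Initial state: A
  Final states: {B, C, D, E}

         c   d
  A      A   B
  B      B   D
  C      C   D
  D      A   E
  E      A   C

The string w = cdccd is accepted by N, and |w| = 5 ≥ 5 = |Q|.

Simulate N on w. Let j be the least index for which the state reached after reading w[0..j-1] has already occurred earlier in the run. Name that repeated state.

A

Run of N on w = c d c c d:
  step 0: A  (start)
  step 1: A  (read c: A→A)   ← first repeat (A seen earlier)
  step 2: B  (read d: A→B)
  step 3: B  (read c: B→B)
  step 4: B  (read c: B→B)
  step 5: D  (read d: B→D)

The earliest repeat is at step j = 1: N is in A, which it already visited at step i = 0.
Pumping length from the standard proof: p = 5 (the number of states). The repeated state found above gives |xy| = j ≤ 5 and |y| = j − i ≥ 1.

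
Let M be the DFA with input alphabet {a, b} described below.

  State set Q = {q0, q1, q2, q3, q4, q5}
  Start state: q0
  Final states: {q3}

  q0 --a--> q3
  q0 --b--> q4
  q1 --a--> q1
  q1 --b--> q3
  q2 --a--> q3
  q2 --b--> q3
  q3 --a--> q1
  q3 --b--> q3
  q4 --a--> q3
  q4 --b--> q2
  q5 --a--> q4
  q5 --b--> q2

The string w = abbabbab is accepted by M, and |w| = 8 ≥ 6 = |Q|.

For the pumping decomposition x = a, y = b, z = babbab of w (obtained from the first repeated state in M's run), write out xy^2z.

xy^2z = a·b·b·babbab = abbbabbab.
Reading y = b takes M from q3 back to q3, so after x·y·y the machine is still in q3, and z then leads to the accepting state q3. Hence abbbabbab ∈ L(M).

abbbabbab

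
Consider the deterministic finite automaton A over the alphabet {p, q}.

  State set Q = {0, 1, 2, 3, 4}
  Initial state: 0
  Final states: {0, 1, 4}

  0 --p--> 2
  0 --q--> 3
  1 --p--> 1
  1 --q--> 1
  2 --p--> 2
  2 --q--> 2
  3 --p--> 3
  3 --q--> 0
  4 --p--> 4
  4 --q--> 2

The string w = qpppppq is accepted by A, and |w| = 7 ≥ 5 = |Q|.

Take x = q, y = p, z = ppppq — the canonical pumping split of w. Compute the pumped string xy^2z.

xy^2z = q·p·p·ppppq = qppppppq.
Reading y = p takes A from 3 back to 3, so after x·y·y the machine is still in 3, and z then leads to the accepting state 0. Hence qppppppq ∈ L(A).

qppppppq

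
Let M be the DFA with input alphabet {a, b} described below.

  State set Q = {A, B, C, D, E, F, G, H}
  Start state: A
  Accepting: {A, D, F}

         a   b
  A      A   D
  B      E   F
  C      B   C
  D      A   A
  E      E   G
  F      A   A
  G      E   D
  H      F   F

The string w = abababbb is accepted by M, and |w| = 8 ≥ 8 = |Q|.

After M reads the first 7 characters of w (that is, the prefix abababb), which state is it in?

Run of M on the first 7 characters of w = a b a b a b b:
  step 0: A  (start)
  step 1: A  (read a: A→A)
  step 2: D  (read b: A→D)
  step 3: A  (read a: D→A)
  step 4: D  (read b: A→D)
  step 5: A  (read a: D→A)
  step 6: D  (read b: A→D)
  step 7: A  (read b: D→A)

After reading 7 characters, M is in state A.

A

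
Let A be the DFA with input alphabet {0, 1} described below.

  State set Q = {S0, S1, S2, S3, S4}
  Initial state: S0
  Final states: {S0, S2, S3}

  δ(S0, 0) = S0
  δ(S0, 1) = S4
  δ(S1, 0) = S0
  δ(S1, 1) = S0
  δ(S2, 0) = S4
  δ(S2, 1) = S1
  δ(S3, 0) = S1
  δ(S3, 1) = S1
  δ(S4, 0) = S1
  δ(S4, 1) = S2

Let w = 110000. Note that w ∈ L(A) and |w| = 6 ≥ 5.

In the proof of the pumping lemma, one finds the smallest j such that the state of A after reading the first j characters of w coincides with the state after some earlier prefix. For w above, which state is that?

State sequence: S0 -1-> S4 -1-> S2 -0-> S4 -0-> S1 -0-> S0 -0-> S0
First repeat at step 3: S4 was already visited.

The earliest repeat is at step j = 3: A is in S4, which it already visited at step i = 1.
Since A has 5 states, any run of length ≥ 5 visits 5+1 states, so by pigeonhole some state repeats within the first 5 steps — that repeat gives the pumpable loop.

S4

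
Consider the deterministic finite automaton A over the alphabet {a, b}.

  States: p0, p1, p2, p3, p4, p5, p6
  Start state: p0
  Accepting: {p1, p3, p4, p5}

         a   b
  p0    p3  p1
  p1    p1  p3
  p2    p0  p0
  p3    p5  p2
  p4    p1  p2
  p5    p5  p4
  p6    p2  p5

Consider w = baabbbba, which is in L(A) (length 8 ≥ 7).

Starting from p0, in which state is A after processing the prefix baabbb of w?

State sequence: p0 -b-> p1 -a-> p1 -a-> p1 -b-> p3 -b-> p2 -b-> p0

After reading 6 characters, A is in state p0.

p0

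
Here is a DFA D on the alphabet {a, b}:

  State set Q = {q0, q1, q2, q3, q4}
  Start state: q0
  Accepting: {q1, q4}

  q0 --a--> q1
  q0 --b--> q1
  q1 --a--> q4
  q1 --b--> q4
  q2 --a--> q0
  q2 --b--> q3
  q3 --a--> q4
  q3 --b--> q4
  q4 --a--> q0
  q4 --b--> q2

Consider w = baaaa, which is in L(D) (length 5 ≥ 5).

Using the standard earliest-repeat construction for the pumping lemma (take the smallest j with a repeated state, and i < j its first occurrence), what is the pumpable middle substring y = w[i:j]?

State sequence: q0 -b-> q1 -a-> q4 -a-> q0 -a-> q1 -a-> q4
First repeat at step 3: q0 was already visited.

So i = 0, j = 3, giving x = w[0:0] = ε, y = w[0:3] = baa, z = w[3:5] = aa.
Check: |xy| = 3 ≤ 5 and |y| = 3 ≥ 1. Reading y takes D from q0 back to q0, so every xyⁱz is accepted.
With |Q| = 5, pigeonhole forces a state repeat no later than step 5; the substring read between the first and second visits to that state can be pumped.

baa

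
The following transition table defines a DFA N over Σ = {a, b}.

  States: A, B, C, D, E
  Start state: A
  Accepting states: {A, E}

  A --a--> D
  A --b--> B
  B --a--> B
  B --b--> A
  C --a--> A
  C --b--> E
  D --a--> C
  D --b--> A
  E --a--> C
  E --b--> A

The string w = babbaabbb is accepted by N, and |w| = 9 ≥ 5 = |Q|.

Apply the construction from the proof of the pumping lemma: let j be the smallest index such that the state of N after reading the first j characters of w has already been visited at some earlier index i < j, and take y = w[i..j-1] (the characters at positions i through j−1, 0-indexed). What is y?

a

State sequence: A -b-> B -a-> B -b-> A -b-> B -a-> B -a-> B -b-> A -b-> B -b-> A
First repeat at step 2: B was already visited.

So i = 1, j = 2, giving x = w[0:1] = b, y = w[1:2] = a, z = w[2:9] = bbaabbb.
Check: |xy| = 2 ≤ 5 and |y| = 1 ≥ 1. Reading y takes N from B back to B, so every xyⁱz is accepted.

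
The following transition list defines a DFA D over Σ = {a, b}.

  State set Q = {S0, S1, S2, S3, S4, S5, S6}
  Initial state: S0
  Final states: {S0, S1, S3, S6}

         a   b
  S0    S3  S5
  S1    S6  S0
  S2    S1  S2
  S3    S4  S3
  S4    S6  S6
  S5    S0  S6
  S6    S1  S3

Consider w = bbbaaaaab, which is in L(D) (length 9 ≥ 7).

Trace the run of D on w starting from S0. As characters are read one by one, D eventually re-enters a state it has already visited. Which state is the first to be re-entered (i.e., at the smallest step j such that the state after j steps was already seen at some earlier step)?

S6

Run of D on w = b b b a a a a a b:
  step 0: S0  (start)
  step 1: S5  (read b: S0→S5)
  step 2: S6  (read b: S5→S6)
  step 3: S3  (read b: S6→S3)
  step 4: S4  (read a: S3→S4)
  step 5: S6  (read a: S4→S6)   ← first repeat (S6 seen earlier)
  step 6: S1  (read a: S6→S1)
  step 7: S6  (read a: S1→S6)
  step 8: S1  (read a: S6→S1)
  step 9: S0  (read b: S1→S0)

The earliest repeat is at step j = 5: D is in S6, which it already visited at step i = 2.
The DFA has 7 states, so the proof of the pumping lemma guarantees a repeated state among the first 7+1 visited; the segment between the two visits is the pumpable y.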